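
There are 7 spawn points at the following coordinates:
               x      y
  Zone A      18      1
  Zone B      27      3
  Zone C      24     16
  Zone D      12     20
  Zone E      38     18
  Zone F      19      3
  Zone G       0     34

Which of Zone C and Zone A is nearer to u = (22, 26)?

Zone C

Compare squared distances:
d²(u, Zone C) = (22−24)² + (26−16)² = 4 + 100 = 104
d²(u, Zone A) = (22−18)² + (26−1)² = 16 + 625 = 641
104 < 641, so Zone C is closer.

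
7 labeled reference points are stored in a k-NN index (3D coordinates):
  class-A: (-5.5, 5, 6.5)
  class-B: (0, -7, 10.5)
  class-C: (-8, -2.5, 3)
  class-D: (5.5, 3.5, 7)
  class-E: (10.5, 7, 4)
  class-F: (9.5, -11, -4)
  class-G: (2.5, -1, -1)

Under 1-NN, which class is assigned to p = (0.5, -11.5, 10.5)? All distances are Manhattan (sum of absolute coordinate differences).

class-B

d(p, class-A) = |0.5−(-5.5)| + |-11.5−5| + |10.5−6.5| = 6 + 16.5 + 4 = 26.5
d(p, class-B) = |0.5−0| + |-11.5−(-7)| + |10.5−10.5| = 0.5 + 4.5 + 0 = 5
d(p, class-C) = |0.5−(-8)| + |-11.5−(-2.5)| + |10.5−3| = 8.5 + 9 + 7.5 = 25
d(p, class-D) = |0.5−5.5| + |-11.5−3.5| + |10.5−7| = 5 + 15 + 3.5 = 23.5
d(p, class-E) = |0.5−10.5| + |-11.5−7| + |10.5−4| = 10 + 18.5 + 6.5 = 35
d(p, class-F) = |0.5−9.5| + |-11.5−(-11)| + |10.5−(-4)| = 9 + 0.5 + 14.5 = 24
d(p, class-G) = |0.5−2.5| + |-11.5−(-1)| + |10.5−(-1)| = 2 + 10.5 + 11.5 = 24
The smallest is to class-B, so p lies in the Voronoi region of class-B.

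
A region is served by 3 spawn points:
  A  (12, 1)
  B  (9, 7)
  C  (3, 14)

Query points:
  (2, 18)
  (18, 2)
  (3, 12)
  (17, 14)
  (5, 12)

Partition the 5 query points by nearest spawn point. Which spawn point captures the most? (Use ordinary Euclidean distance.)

(2, 18) — d² to each: A:389, B:170, C:17 → nearest is C
(18, 2) — d² to each: A:37, B:106, C:369 → nearest is A
(3, 12) — d² to each: A:202, B:61, C:4 → nearest is C
(17, 14) — d² to each: A:194, B:113, C:196 → nearest is B
(5, 12) — d² to each: A:170, B:41, C:8 → nearest is C
Tally — A:1, B:1, C:3. C captures the most (3).

C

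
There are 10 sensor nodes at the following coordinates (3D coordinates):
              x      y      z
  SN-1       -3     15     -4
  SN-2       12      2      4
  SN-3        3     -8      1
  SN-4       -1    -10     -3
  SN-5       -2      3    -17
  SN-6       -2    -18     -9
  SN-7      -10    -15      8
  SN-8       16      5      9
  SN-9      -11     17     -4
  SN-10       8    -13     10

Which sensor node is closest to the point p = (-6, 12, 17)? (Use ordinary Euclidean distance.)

Squared Euclidean distances:
d²(p, SN-1) = 9 + 9 + 441 = 459
d²(p, SN-2) = 324 + 100 + 169 = 593
d²(p, SN-3) = 81 + 400 + 256 = 737
d²(p, SN-4) = 25 + 484 + 400 = 909
d²(p, SN-5) = 16 + 81 + 1156 = 1253
d²(p, SN-6) = 16 + 900 + 676 = 1592
d²(p, SN-7) = 16 + 729 + 81 = 826
d²(p, SN-8) = 484 + 49 + 64 = 597
d²(p, SN-9) = 25 + 25 + 441 = 491
d²(p, SN-10) = 196 + 625 + 49 = 870
Minimum is at SN-1.

SN-1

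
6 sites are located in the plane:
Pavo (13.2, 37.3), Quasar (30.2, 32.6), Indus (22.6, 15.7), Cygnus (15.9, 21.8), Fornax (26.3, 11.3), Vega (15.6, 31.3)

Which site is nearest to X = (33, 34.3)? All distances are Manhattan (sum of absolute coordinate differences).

Quasar

d(X, Pavo) = 19.8 + 3 = 22.8
d(X, Quasar) = 2.8 + 1.7 = 4.5
d(X, Indus) = 10.4 + 18.6 = 29
d(X, Cygnus) = 17.1 + 12.5 = 29.6
d(X, Fornax) = 6.7 + 23 = 29.7
d(X, Vega) = 17.4 + 3 = 20.4
Minimum is at Quasar.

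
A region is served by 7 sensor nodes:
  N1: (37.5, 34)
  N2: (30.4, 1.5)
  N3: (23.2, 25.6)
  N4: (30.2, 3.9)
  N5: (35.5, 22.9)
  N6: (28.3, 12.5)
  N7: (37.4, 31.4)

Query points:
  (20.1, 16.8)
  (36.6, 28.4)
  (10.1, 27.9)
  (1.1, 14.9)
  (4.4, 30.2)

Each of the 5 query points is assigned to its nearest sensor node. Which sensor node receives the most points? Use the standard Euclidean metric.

N3

(20.1, 16.8) — d² to each: N1:598.6, N2:340.18, N3:87.05, N4:268.42, N5:274.37, N6:85.73, N7:512.45 → nearest is N6
(36.6, 28.4) — d² to each: N1:32.17, N2:762.05, N3:187.4, N4:641.21, N5:31.46, N6:321.7, N7:9.64 → nearest is N7
(10.1, 27.9) — d² to each: N1:787.97, N2:1109.05, N3:176.9, N4:980.01, N5:670.16, N6:568.4, N7:757.54 → nearest is N3
(1.1, 14.9) — d² to each: N1:1689.77, N2:1038.05, N3:602.9, N4:967.81, N5:1247.36, N6:745.6, N7:1589.94 → nearest is N3
(4.4, 30.2) — d² to each: N1:1110.05, N2:1499.69, N3:374.6, N4:1357.33, N5:1020.5, N6:884.5, N7:1090.44 → nearest is N3
Tally — N3:3, N6:1, N7:1. N3 captures the most (3).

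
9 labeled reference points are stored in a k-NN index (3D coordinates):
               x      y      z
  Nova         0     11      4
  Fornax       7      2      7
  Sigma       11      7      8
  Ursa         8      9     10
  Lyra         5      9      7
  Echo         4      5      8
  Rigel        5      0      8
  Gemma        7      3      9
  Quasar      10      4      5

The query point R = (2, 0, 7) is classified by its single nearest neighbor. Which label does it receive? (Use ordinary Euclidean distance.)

Squared Euclidean distances:
d²(R, Nova) = (2−0)² + (0−11)² + (7−4)² = 4 + 121 + 9 = 134
d²(R, Fornax) = (2−7)² + (0−2)² + (7−7)² = 25 + 4 + 0 = 29
d²(R, Sigma) = (2−11)² + (0−7)² + (7−8)² = 81 + 49 + 1 = 131
d²(R, Ursa) = (2−8)² + (0−9)² + (7−10)² = 36 + 81 + 9 = 126
d²(R, Lyra) = (2−5)² + (0−9)² + (7−7)² = 9 + 81 + 0 = 90
d²(R, Echo) = (2−4)² + (0−5)² + (7−8)² = 4 + 25 + 1 = 30
d²(R, Rigel) = (2−5)² + (0−0)² + (7−8)² = 9 + 0 + 1 = 10
d²(R, Gemma) = (2−7)² + (0−3)² + (7−9)² = 25 + 9 + 4 = 38
d²(R, Quasar) = (2−10)² + (0−4)² + (7−5)² = 64 + 16 + 4 = 84
Rigel is nearest.

Rigel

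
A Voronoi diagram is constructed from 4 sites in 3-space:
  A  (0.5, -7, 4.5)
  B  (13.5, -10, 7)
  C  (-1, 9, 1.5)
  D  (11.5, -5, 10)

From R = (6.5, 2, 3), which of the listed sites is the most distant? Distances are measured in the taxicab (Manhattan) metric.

d(R,A) = |6.5−0.5| + |2−(-7)| + |3−4.5| = 6 + 9 + 1.5 = 16.5
d(R,B) = |6.5−13.5| + |2−(-10)| + |3−7| = 7 + 12 + 4 = 23
d(R,C) = |6.5−(-1)| + |2−9| + |3−1.5| = 7.5 + 7 + 1.5 = 16
d(R,D) = |6.5−11.5| + |2−(-5)| + |3−10| = 5 + 7 + 7 = 19
The largest is to B.

B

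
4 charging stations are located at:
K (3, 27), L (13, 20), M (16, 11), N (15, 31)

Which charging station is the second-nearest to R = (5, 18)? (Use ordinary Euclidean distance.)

Compare squared distances (the ordering matches that of the actual distances):
|RK|² = (5−3)² + (18−27)² = 4 + 81 = 85
|RL|² = (5−13)² + (18−20)² = 64 + 4 = 68
|RM|² = (5−16)² + (18−11)² = 121 + 49 = 170
|RN|² = (5−15)² + (18−31)² = 100 + 169 = 269
Sorted ascending: L, K, M, … — the second-nearest is K.

K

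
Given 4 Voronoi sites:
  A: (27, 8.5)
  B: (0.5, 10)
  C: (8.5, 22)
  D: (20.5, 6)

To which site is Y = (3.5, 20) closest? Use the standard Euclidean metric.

Squared Euclidean distances:
|YA|² = 552.25 + 132.25 = 684.5
|YB|² = 9 + 100 = 109
|YC|² = 25 + 4 = 29
|YD|² = 289 + 196 = 485
C is nearest.

C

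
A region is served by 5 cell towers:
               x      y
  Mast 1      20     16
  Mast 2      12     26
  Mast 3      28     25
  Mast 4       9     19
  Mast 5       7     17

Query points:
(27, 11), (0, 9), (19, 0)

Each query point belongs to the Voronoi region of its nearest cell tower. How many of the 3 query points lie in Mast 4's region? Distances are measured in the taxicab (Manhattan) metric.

(27, 11) — d to each: Mast 1:12, Mast 2:30, Mast 3:15, Mast 4:26, Mast 5:26 → nearest is Mast 1
(0, 9) — d to each: Mast 1:27, Mast 2:29, Mast 3:44, Mast 4:19, Mast 5:15 → nearest is Mast 5
(19, 0) — d to each: Mast 1:17, Mast 2:33, Mast 3:34, Mast 4:29, Mast 5:29 → nearest is Mast 1
0 of the 3 points have Mast 4 as nearest.

0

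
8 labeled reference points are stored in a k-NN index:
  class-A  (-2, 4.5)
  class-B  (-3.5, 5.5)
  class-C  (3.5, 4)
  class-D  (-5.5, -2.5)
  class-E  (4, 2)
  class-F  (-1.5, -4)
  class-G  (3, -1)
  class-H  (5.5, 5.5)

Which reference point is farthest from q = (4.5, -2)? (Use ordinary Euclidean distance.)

class-B

Squared Euclidean distances:
d²(q, class-A) = (4.5−(-2))² + (-2−4.5)² = 42.25 + 42.25 = 84.5
d²(q, class-B) = (4.5−(-3.5))² + (-2−5.5)² = 64 + 56.25 = 120.25
d²(q, class-C) = (4.5−3.5)² + (-2−4)² = 1 + 36 = 37
d²(q, class-D) = (4.5−(-5.5))² + (-2−(-2.5))² = 100 + 0.25 = 100.25
d²(q, class-E) = (4.5−4)² + (-2−2)² = 0.25 + 16 = 16.25
d²(q, class-F) = (4.5−(-1.5))² + (-2−(-4))² = 36 + 4 = 40
d²(q, class-G) = (4.5−3)² + (-2−(-1))² = 2.25 + 1 = 3.25
d²(q, class-H) = (4.5−5.5)² + (-2−5.5)² = 1 + 56.25 = 57.25
The largest is to class-B.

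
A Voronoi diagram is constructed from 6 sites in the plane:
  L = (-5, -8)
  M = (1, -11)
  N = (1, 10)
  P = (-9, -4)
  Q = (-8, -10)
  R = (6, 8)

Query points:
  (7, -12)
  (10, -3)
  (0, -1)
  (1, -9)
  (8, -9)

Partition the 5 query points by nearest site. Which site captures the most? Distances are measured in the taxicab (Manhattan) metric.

(7, -12) — d to each: L:16, M:7, N:28, P:24, Q:17, R:21 → nearest is M
(10, -3) — d to each: L:20, M:17, N:22, P:20, Q:25, R:15 → nearest is R
(0, -1) — d to each: L:12, M:11, N:12, P:12, Q:17, R:15 → nearest is M
(1, -9) — d to each: L:7, M:2, N:19, P:15, Q:10, R:22 → nearest is M
(8, -9) — d to each: L:14, M:9, N:26, P:22, Q:17, R:19 → nearest is M
Tally — M:4, R:1. M captures the most (4).

M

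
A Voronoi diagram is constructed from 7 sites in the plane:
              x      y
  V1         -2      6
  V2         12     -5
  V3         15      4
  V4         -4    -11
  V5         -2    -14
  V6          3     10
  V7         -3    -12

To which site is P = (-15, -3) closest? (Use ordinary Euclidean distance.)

Squared Euclidean distances:
|PV1|² = (-15−(-2))² + (-3−6)² = 169 + 81 = 250
|PV2|² = (-15−12)² + (-3−(-5))² = 729 + 4 = 733
|PV3|² = (-15−15)² + (-3−4)² = 900 + 49 = 949
|PV4|² = (-15−(-4))² + (-3−(-11))² = 121 + 64 = 185
|PV5|² = (-15−(-2))² + (-3−(-14))² = 169 + 121 = 290
|PV6|² = (-15−3)² + (-3−10)² = 324 + 169 = 493
|PV7|² = (-15−(-3))² + (-3−(-12))² = 144 + 81 = 225
Minimum is at V4.

V4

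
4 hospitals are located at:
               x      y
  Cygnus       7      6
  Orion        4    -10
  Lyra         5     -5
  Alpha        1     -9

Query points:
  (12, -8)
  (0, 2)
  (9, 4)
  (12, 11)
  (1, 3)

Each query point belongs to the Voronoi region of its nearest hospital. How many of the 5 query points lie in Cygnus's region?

4

(12, -8) — d² to each: Cygnus:221, Orion:68, Lyra:58, Alpha:122 → nearest is Lyra
(0, 2) — d² to each: Cygnus:65, Orion:160, Lyra:74, Alpha:122 → nearest is Cygnus
(9, 4) — d² to each: Cygnus:8, Orion:221, Lyra:97, Alpha:233 → nearest is Cygnus
(12, 11) — d² to each: Cygnus:50, Orion:505, Lyra:305, Alpha:521 → nearest is Cygnus
(1, 3) — d² to each: Cygnus:45, Orion:178, Lyra:80, Alpha:144 → nearest is Cygnus
4 of the 5 points have Cygnus as nearest.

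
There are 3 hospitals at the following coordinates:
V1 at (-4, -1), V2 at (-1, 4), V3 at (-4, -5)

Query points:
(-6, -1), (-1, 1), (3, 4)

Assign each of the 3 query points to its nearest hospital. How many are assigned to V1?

1

(-6, -1) — d² to each: V1:4, V2:50, V3:20 → nearest is V1
(-1, 1) — d² to each: V1:13, V2:9, V3:45 → nearest is V2
(3, 4) — d² to each: V1:74, V2:16, V3:130 → nearest is V2
1 of the 3 points has V1 as nearest.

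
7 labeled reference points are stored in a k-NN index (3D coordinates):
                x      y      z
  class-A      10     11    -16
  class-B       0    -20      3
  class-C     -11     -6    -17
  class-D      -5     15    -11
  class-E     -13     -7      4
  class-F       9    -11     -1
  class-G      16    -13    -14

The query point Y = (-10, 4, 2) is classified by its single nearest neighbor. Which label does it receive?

Squared Euclidean distances:
d²(Y, class-A) = (-10−10)² + (4−11)² + (2−(-16))² = 400 + 49 + 324 = 773
d²(Y, class-B) = (-10−0)² + (4−(-20))² + (2−3)² = 100 + 576 + 1 = 677
d²(Y, class-C) = (-10−(-11))² + (4−(-6))² + (2−(-17))² = 1 + 100 + 361 = 462
d²(Y, class-D) = (-10−(-5))² + (4−15)² + (2−(-11))² = 25 + 121 + 169 = 315
d²(Y, class-E) = (-10−(-13))² + (4−(-7))² + (2−4)² = 9 + 121 + 4 = 134
d²(Y, class-F) = (-10−9)² + (4−(-11))² + (2−(-1))² = 361 + 225 + 9 = 595
d²(Y, class-G) = (-10−16)² + (4−(-13))² + (2−(-14))² = 676 + 289 + 256 = 1221
The smallest is to class-E, so Y lies in the Voronoi region of class-E.

class-E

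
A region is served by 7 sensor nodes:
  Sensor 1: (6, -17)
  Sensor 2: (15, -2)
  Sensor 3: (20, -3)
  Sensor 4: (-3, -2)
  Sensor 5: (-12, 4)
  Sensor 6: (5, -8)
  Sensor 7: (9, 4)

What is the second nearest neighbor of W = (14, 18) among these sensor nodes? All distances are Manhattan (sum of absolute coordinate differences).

d(W, Sensor 1) = |14−6| + |18−(-17)| = 8 + 35 = 43
d(W, Sensor 2) = |14−15| + |18−(-2)| = 1 + 20 = 21
d(W, Sensor 3) = |14−20| + |18−(-3)| = 6 + 21 = 27
d(W, Sensor 4) = |14−(-3)| + |18−(-2)| = 17 + 20 = 37
d(W, Sensor 5) = |14−(-12)| + |18−4| = 26 + 14 = 40
d(W, Sensor 6) = |14−5| + |18−(-8)| = 9 + 26 = 35
d(W, Sensor 7) = |14−9| + |18−4| = 5 + 14 = 19
Sorted ascending: Sensor 7, Sensor 2, Sensor 3, … — the second-nearest is Sensor 2.

Sensor 2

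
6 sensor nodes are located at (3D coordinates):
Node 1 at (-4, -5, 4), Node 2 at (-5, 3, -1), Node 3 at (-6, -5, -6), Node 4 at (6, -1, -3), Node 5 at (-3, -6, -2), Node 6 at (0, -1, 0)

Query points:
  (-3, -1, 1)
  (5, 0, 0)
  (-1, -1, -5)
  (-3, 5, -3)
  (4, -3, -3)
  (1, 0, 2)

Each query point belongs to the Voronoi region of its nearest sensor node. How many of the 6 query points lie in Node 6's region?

3

(-3, -1, 1) — d² to each: Node 1:26, Node 2:24, Node 3:74, Node 4:97, Node 5:34, Node 6:10 → nearest is Node 6
(5, 0, 0) — d² to each: Node 1:122, Node 2:110, Node 3:182, Node 4:11, Node 5:104, Node 6:26 → nearest is Node 4
(-1, -1, -5) — d² to each: Node 1:106, Node 2:48, Node 3:42, Node 4:53, Node 5:38, Node 6:26 → nearest is Node 6
(-3, 5, -3) — d² to each: Node 1:150, Node 2:12, Node 3:118, Node 4:117, Node 5:122, Node 6:54 → nearest is Node 2
(4, -3, -3) — d² to each: Node 1:117, Node 2:121, Node 3:113, Node 4:8, Node 5:59, Node 6:29 → nearest is Node 4
(1, 0, 2) — d² to each: Node 1:54, Node 2:54, Node 3:138, Node 4:51, Node 5:68, Node 6:6 → nearest is Node 6
3 of the 6 points have Node 6 as nearest.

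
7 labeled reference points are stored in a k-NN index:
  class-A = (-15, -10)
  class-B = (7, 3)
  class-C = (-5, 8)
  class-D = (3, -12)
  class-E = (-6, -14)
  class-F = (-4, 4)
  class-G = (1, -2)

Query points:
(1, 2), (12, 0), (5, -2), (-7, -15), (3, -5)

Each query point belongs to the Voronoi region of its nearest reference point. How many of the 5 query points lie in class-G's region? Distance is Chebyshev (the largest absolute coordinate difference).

3

(1, 2) — d to each: class-A:16, class-B:6, class-C:6, class-D:14, class-E:16, class-F:5, class-G:4 → nearest is class-G
(12, 0) — d to each: class-A:27, class-B:5, class-C:17, class-D:12, class-E:18, class-F:16, class-G:11 → nearest is class-B
(5, -2) — d to each: class-A:20, class-B:5, class-C:10, class-D:10, class-E:12, class-F:9, class-G:4 → nearest is class-G
(-7, -15) — d to each: class-A:8, class-B:18, class-C:23, class-D:10, class-E:1, class-F:19, class-G:13 → nearest is class-E
(3, -5) — d to each: class-A:18, class-B:8, class-C:13, class-D:7, class-E:9, class-F:9, class-G:3 → nearest is class-G
3 of the 5 points have class-G as nearest.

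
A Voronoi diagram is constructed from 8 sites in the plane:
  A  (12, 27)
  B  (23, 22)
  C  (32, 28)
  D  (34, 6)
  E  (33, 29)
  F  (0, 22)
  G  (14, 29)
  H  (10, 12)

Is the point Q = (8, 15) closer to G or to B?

G

Compare squared distances:
|QG|² = (8−14)² + (15−29)² = 36 + 196 = 232
|QB|² = (8−23)² + (15−22)² = 225 + 49 = 274
232 < 274, so G is closer.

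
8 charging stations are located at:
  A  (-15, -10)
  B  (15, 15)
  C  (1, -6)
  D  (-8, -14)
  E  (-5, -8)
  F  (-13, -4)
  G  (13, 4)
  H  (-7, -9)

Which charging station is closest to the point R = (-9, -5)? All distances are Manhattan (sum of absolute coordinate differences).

d(R,A) = |-9−(-15)| + |-5−(-10)| = 6 + 5 = 11
d(R,B) = |-9−15| + |-5−15| = 24 + 20 = 44
d(R,C) = |-9−1| + |-5−(-6)| = 10 + 1 = 11
d(R,D) = |-9−(-8)| + |-5−(-14)| = 1 + 9 = 10
d(R,E) = |-9−(-5)| + |-5−(-8)| = 4 + 3 = 7
d(R,F) = |-9−(-13)| + |-5−(-4)| = 4 + 1 = 5
d(R,G) = |-9−13| + |-5−4| = 22 + 9 = 31
d(R,H) = |-9−(-7)| + |-5−(-9)| = 2 + 4 = 6
Minimum is at F.

F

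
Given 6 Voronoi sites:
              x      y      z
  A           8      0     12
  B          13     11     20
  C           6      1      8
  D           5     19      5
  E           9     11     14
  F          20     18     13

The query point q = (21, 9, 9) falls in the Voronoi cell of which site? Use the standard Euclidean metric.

F

Since √ is increasing, it suffices to compare squared distances:
|qA|² = (21−8)² + (9−0)² + (9−12)² = 169 + 81 + 9 = 259
|qB|² = (21−13)² + (9−11)² + (9−20)² = 64 + 4 + 121 = 189
|qC|² = (21−6)² + (9−1)² + (9−8)² = 225 + 64 + 1 = 290
|qD|² = (21−5)² + (9−19)² + (9−5)² = 256 + 100 + 16 = 372
|qE|² = (21−9)² + (9−11)² + (9−14)² = 144 + 4 + 25 = 173
|qF|² = (21−20)² + (9−18)² + (9−13)² = 1 + 81 + 16 = 98
The smallest is to F, so q lies in the Voronoi region of F.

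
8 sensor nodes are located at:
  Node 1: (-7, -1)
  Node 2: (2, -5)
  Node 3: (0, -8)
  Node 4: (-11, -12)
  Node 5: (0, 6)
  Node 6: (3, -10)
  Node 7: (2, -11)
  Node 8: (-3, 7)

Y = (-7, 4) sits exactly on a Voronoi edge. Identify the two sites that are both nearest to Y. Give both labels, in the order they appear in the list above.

Node 1 and Node 8

Squared distances from Y to each site:
d²(Y, Node 1) = (-7−(-7))² + (4−(-1))² = 0 + 25 = 25
d²(Y, Node 2) = (-7−2)² + (4−(-5))² = 81 + 81 = 162
d²(Y, Node 3) = (-7−0)² + (4−(-8))² = 49 + 144 = 193
d²(Y, Node 4) = (-7−(-11))² + (4−(-12))² = 16 + 256 = 272
d²(Y, Node 5) = (-7−0)² + (4−6)² = 49 + 4 = 53
d²(Y, Node 6) = (-7−3)² + (4−(-10))² = 100 + 196 = 296
d²(Y, Node 7) = (-7−2)² + (4−(-11))² = 81 + 225 = 306
d²(Y, Node 8) = (-7−(-3))² + (4−7)² = 16 + 9 = 25
Y is equidistant from Node 1 and Node 8 (both at squared distance 25), and every other site is strictly farther — so Y lies on the Node 1–Node 8 Voronoi edge.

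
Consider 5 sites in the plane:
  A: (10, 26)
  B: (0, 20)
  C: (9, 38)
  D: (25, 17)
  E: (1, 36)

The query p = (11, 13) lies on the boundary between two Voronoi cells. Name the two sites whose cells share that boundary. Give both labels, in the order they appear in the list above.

A and B

Squared distances from p to each site:
|pA|² = (11−10)² + (13−26)² = 1 + 169 = 170
|pB|² = (11−0)² + (13−20)² = 121 + 49 = 170
|pC|² = (11−9)² + (13−38)² = 4 + 625 = 629
|pD|² = (11−25)² + (13−17)² = 196 + 16 = 212
|pE|² = (11−1)² + (13−36)² = 100 + 529 = 629
p is equidistant from A and B (both at squared distance 170), and every other site is strictly farther — so p lies on the A–B Voronoi edge.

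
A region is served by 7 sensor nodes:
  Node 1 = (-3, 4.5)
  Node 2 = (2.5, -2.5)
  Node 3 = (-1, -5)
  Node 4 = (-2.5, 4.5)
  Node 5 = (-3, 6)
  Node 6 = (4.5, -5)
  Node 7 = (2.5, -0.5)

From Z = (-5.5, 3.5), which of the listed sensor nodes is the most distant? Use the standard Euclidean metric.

Node 6

Compare squared distances (the ordering matches that of the actual distances):
d²(Z, Node 1) = (-5.5−(-3))² + (3.5−4.5)² = 6.25 + 1 = 7.25
d²(Z, Node 2) = (-5.5−2.5)² + (3.5−(-2.5))² = 64 + 36 = 100
d²(Z, Node 3) = (-5.5−(-1))² + (3.5−(-5))² = 20.25 + 72.25 = 92.5
d²(Z, Node 4) = (-5.5−(-2.5))² + (3.5−4.5)² = 9 + 1 = 10
d²(Z, Node 5) = (-5.5−(-3))² + (3.5−6)² = 6.25 + 6.25 = 12.5
d²(Z, Node 6) = (-5.5−4.5)² + (3.5−(-5))² = 100 + 72.25 = 172.25
d²(Z, Node 7) = (-5.5−2.5)² + (3.5−(-0.5))² = 64 + 16 = 80
The largest is to Node 6.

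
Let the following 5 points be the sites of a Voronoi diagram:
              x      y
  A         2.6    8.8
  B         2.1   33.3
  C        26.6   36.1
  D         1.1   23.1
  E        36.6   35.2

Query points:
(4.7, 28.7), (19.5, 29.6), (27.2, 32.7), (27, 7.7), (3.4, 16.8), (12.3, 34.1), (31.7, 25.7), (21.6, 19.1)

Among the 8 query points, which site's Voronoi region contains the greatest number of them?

C

(4.7, 28.7) — d² to each: A:400.42, B:27.92, C:534.37, D:44.32, E:1059.86 → nearest is B
(19.5, 29.6) — d² to each: A:718.25, B:316.45, C:92.66, D:380.81, E:323.77 → nearest is C
(27.2, 32.7) — d² to each: A:1176.37, B:630.37, C:11.92, D:773.37, E:94.61 → nearest is C
(27, 7.7) — d² to each: A:596.57, B:1275.37, C:806.72, D:907.97, E:848.41 → nearest is A
(3.4, 16.8) — d² to each: A:64.64, B:273.94, C:910.73, D:44.98, E:1440.8 → nearest is D
(12.3, 34.1) — d² to each: A:734.18, B:104.68, C:208.49, D:246.44, E:591.7 → nearest is B
(31.7, 25.7) — d² to each: A:1132.42, B:933.92, C:134.17, D:943.12, E:114.26 → nearest is E
(21.6, 19.1) — d² to each: A:467.09, B:581.89, C:314, D:436.25, E:484.21 → nearest is C
Tally — A:1, B:2, C:3, D:1, E:1. C captures the most (3).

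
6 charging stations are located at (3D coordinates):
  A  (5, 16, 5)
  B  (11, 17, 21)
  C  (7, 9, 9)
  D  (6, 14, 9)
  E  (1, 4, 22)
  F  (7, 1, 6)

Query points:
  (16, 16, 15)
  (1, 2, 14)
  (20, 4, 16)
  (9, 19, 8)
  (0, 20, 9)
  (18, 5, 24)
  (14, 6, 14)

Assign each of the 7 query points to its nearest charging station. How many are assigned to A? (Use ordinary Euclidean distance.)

2

(16, 16, 15) — d² to each: A:221, B:62, C:166, D:140, E:418, F:387 → nearest is B
(1, 2, 14) — d² to each: A:293, B:374, C:110, D:194, E:68, F:101 → nearest is E
(20, 4, 16) — d² to each: A:490, B:275, C:243, D:345, E:397, F:278 → nearest is C
(9, 19, 8) — d² to each: A:34, B:177, C:105, D:35, E:485, F:332 → nearest is A
(0, 20, 9) — d² to each: A:57, B:274, C:170, D:72, E:426, F:419 → nearest is A
(18, 5, 24) — d² to each: A:651, B:202, C:362, D:450, E:294, F:461 → nearest is B
(14, 6, 14) — d² to each: A:262, B:179, C:83, D:153, E:237, F:138 → nearest is C
2 of the 7 points have A as nearest.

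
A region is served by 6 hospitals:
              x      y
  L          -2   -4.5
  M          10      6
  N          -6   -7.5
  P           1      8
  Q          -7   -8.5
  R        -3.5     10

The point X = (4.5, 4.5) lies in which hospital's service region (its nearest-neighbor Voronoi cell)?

Since √ is increasing, it suffices to compare squared distances:
|XL|² = 42.25 + 81 = 123.25
|XM|² = 30.25 + 2.25 = 32.5
|XN|² = 110.25 + 144 = 254.25
|XP|² = 12.25 + 12.25 = 24.5
|XQ|² = 132.25 + 169 = 301.25
|XR|² = 64 + 30.25 = 94.25
P is nearest.

P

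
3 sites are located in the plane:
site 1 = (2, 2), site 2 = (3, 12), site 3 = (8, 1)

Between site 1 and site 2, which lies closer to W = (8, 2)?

Compare squared distances:
d²(W, site 1) = (8−2)² + (2−2)² = 36 + 0 = 36
d²(W, site 2) = (8−3)² + (2−12)² = 25 + 100 = 125
36 < 125, so site 1 is closer.

site 1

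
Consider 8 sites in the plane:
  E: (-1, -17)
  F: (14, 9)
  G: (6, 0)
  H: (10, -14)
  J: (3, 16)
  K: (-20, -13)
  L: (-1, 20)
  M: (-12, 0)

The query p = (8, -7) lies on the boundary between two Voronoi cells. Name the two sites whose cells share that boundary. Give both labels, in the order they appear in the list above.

Squared distances from p to each site:
|pE|² = (8−(-1))² + (-7−(-17))² = 81 + 100 = 181
|pF|² = (8−14)² + (-7−9)² = 36 + 256 = 292
|pG|² = (8−6)² + (-7−0)² = 4 + 49 = 53
|pH|² = (8−10)² + (-7−(-14))² = 4 + 49 = 53
|pJ|² = (8−3)² + (-7−16)² = 25 + 529 = 554
|pK|² = (8−(-20))² + (-7−(-13))² = 784 + 36 = 820
|pL|² = (8−(-1))² + (-7−20)² = 81 + 729 = 810
|pM|² = (8−(-12))² + (-7−0)² = 400 + 49 = 449
p is equidistant from G and H (both at squared distance 53), and every other site is strictly farther — so p lies on the G–H Voronoi edge.

G and H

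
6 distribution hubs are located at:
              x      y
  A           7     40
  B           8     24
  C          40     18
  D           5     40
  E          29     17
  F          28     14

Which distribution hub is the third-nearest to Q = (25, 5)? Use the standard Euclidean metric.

C

Since √ is increasing, it suffices to compare squared distances:
|QA|² = (25−7)² + (5−40)² = 324 + 1225 = 1549
|QB|² = (25−8)² + (5−24)² = 289 + 361 = 650
|QC|² = (25−40)² + (5−18)² = 225 + 169 = 394
|QD|² = (25−5)² + (5−40)² = 400 + 1225 = 1625
|QE|² = (25−29)² + (5−17)² = 16 + 144 = 160
|QF|² = (25−28)² + (5−14)² = 9 + 81 = 90
Sorted ascending: F, E, C, B, … — the third-nearest is C.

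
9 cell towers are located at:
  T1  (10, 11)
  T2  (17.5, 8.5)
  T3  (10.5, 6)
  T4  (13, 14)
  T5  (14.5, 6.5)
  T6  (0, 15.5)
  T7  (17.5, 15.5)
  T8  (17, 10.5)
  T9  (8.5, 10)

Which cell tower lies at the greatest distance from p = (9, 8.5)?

T6

Since √ is increasing, it suffices to compare squared distances:
|pT1|² = (9−10)² + (8.5−11)² = 1 + 6.25 = 7.25
|pT2|² = (9−17.5)² + (8.5−8.5)² = 72.25 + 0 = 72.25
|pT3|² = (9−10.5)² + (8.5−6)² = 2.25 + 6.25 = 8.5
|pT4|² = (9−13)² + (8.5−14)² = 16 + 30.25 = 46.25
|pT5|² = (9−14.5)² + (8.5−6.5)² = 30.25 + 4 = 34.25
|pT6|² = (9−0)² + (8.5−15.5)² = 81 + 49 = 130
|pT7|² = (9−17.5)² + (8.5−15.5)² = 72.25 + 49 = 121.25
|pT8|² = (9−17)² + (8.5−10.5)² = 64 + 4 = 68
|pT9|² = (9−8.5)² + (8.5−10)² = 0.25 + 2.25 = 2.5
The largest is to T6.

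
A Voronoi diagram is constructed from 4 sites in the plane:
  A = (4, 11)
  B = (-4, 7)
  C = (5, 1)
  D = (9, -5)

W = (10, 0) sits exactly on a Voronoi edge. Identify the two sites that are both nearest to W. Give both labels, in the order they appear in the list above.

C and D

Squared distances from W to each site:
|WA|² = (10−4)² + (0−11)² = 36 + 121 = 157
|WB|² = (10−(-4))² + (0−7)² = 196 + 49 = 245
|WC|² = (10−5)² + (0−1)² = 25 + 1 = 26
|WD|² = (10−9)² + (0−(-5))² = 1 + 25 = 26
W is equidistant from C and D (both at squared distance 26), and every other site is strictly farther — so W lies on the C–D Voronoi edge.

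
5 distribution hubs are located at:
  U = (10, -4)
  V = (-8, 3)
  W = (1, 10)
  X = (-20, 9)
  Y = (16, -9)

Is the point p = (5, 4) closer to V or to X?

V

Compare squared distances:
|pV|² = (5−(-8))² + (4−3)² = 169 + 1 = 170
|pX|² = (5−(-20))² + (4−9)² = 625 + 25 = 650
170 < 650, so V is closer.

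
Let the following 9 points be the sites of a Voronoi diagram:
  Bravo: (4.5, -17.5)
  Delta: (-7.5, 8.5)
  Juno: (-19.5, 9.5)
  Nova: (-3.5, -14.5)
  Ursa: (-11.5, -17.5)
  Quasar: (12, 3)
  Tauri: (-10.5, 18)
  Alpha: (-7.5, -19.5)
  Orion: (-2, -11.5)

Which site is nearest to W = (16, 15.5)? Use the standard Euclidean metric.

Since √ is increasing, it suffices to compare squared distances:
d²(W, Bravo) = (16−4.5)² + (15.5−(-17.5))² = 132.25 + 1089 = 1221.25
d²(W, Delta) = (16−(-7.5))² + (15.5−8.5)² = 552.25 + 49 = 601.25
d²(W, Juno) = (16−(-19.5))² + (15.5−9.5)² = 1260.25 + 36 = 1296.25
d²(W, Nova) = (16−(-3.5))² + (15.5−(-14.5))² = 380.25 + 900 = 1280.25
d²(W, Ursa) = (16−(-11.5))² + (15.5−(-17.5))² = 756.25 + 1089 = 1845.25
d²(W, Quasar) = (16−12)² + (15.5−3)² = 16 + 156.25 = 172.25
d²(W, Tauri) = (16−(-10.5))² + (15.5−18)² = 702.25 + 6.25 = 708.5
d²(W, Alpha) = (16−(-7.5))² + (15.5−(-19.5))² = 552.25 + 1225 = 1777.25
d²(W, Orion) = (16−(-2))² + (15.5−(-11.5))² = 324 + 729 = 1053
Quasar is nearest.

Quasar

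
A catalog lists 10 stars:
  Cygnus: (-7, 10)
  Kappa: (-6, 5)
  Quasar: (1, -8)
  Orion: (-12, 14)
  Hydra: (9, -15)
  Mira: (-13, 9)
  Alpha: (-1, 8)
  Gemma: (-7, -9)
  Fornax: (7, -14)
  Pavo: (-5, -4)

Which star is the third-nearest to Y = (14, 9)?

Cygnus

Compare squared distances (the ordering matches that of the actual distances):
d²(Y, Cygnus) = 441 + 1 = 442
d²(Y, Kappa) = 400 + 16 = 416
d²(Y, Quasar) = 169 + 289 = 458
d²(Y, Orion) = 676 + 25 = 701
d²(Y, Hydra) = 25 + 576 = 601
d²(Y, Mira) = 729 + 0 = 729
d²(Y, Alpha) = 225 + 1 = 226
d²(Y, Gemma) = 441 + 324 = 765
d²(Y, Fornax) = 49 + 529 = 578
d²(Y, Pavo) = 361 + 169 = 530
Sorted ascending: Alpha, Kappa, Cygnus, Quasar, … — the third-nearest is Cygnus.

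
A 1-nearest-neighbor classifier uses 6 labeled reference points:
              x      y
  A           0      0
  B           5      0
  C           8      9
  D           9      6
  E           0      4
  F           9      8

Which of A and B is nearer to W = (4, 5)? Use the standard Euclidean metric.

B

Compare squared distances:
|WA|² = (4−0)² + (5−0)² = 16 + 25 = 41
|WB|² = (4−5)² + (5−0)² = 1 + 25 = 26
41 > 26, so B is closer.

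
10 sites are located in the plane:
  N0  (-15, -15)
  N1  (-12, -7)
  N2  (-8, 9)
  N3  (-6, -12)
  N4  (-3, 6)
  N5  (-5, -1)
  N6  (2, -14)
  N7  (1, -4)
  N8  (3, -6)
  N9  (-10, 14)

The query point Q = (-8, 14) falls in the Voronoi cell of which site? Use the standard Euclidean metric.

N9

Since √ is increasing, it suffices to compare squared distances:
|QN0|² = 49 + 841 = 890
|QN1|² = 16 + 441 = 457
|QN2|² = 0 + 25 = 25
|QN3|² = 4 + 676 = 680
|QN4|² = 25 + 64 = 89
|QN5|² = 9 + 225 = 234
|QN6|² = 100 + 784 = 884
|QN7|² = 81 + 324 = 405
|QN8|² = 121 + 400 = 521
|QN9|² = 4 + 0 = 4
The smallest is to N9, so Q lies in the Voronoi region of N9.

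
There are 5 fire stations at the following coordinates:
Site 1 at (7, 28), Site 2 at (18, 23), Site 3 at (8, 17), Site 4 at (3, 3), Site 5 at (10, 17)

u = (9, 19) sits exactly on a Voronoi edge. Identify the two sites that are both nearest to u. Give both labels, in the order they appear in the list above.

Site 3 and Site 5

Squared distances from u to each site:
d²(u, Site 1) = (9−7)² + (19−28)² = 4 + 81 = 85
d²(u, Site 2) = (9−18)² + (19−23)² = 81 + 16 = 97
d²(u, Site 3) = (9−8)² + (19−17)² = 1 + 4 = 5
d²(u, Site 4) = (9−3)² + (19−3)² = 36 + 256 = 292
d²(u, Site 5) = (9−10)² + (19−17)² = 1 + 4 = 5
u is equidistant from Site 3 and Site 5 (both at squared distance 5), and every other site is strictly farther — so u lies on the Site 3–Site 5 Voronoi edge.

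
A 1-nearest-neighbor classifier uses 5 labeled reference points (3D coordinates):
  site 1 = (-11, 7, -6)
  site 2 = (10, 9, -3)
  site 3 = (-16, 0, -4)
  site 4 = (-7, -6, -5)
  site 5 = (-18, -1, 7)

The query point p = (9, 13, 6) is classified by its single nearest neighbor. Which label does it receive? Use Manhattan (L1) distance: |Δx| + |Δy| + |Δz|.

d(p, site 1) = |9−(-11)| + |13−7| + |6−(-6)| = 20 + 6 + 12 = 38
d(p, site 2) = |9−10| + |13−9| + |6−(-3)| = 1 + 4 + 9 = 14
d(p, site 3) = |9−(-16)| + |13−0| + |6−(-4)| = 25 + 13 + 10 = 48
d(p, site 4) = |9−(-7)| + |13−(-6)| + |6−(-5)| = 16 + 19 + 11 = 46
d(p, site 5) = |9−(-18)| + |13−(-1)| + |6−7| = 27 + 14 + 1 = 42
The smallest is to site 2, so p lies in the Voronoi region of site 2.

site 2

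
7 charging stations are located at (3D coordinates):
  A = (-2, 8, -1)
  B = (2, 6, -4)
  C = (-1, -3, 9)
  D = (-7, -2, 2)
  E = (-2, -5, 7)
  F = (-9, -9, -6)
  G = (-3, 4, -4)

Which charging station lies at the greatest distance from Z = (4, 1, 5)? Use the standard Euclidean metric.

F

Since √ is increasing, it suffices to compare squared distances:
|ZA|² = (4−(-2))² + (1−8)² + (5−(-1))² = 36 + 49 + 36 = 121
|ZB|² = (4−2)² + (1−6)² + (5−(-4))² = 4 + 25 + 81 = 110
|ZC|² = (4−(-1))² + (1−(-3))² + (5−9)² = 25 + 16 + 16 = 57
|ZD|² = (4−(-7))² + (1−(-2))² + (5−2)² = 121 + 9 + 9 = 139
|ZE|² = (4−(-2))² + (1−(-5))² + (5−7)² = 36 + 36 + 4 = 76
|ZF|² = (4−(-9))² + (1−(-9))² + (5−(-6))² = 169 + 100 + 121 = 390
|ZG|² = (4−(-3))² + (1−4)² + (5−(-4))² = 49 + 9 + 81 = 139
The largest is to F.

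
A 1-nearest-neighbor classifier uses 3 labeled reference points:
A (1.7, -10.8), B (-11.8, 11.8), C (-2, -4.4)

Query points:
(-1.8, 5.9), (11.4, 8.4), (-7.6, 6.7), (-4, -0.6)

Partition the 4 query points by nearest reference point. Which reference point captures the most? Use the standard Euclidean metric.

(-1.8, 5.9) — d² to each: A:291.14, B:134.81, C:106.13 → nearest is C
(11.4, 8.4) — d² to each: A:462.73, B:549.8, C:343.4 → nearest is C
(-7.6, 6.7) — d² to each: A:392.74, B:43.65, C:154.57 → nearest is B
(-4, -0.6) — d² to each: A:136.53, B:214.6, C:18.44 → nearest is C
Tally — B:1, C:3. C captures the most (3).

C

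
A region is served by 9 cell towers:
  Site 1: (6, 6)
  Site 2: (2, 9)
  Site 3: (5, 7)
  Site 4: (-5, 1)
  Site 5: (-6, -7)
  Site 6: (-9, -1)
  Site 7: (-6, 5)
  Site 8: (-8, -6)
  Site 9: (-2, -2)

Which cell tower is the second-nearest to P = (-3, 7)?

Site 2

Compare squared distances (the ordering matches that of the actual distances):
d²(P, Site 1) = 81 + 1 = 82
d²(P, Site 2) = 25 + 4 = 29
d²(P, Site 3) = 64 + 0 = 64
d²(P, Site 4) = 4 + 36 = 40
d²(P, Site 5) = 9 + 196 = 205
d²(P, Site 6) = 36 + 64 = 100
d²(P, Site 7) = 9 + 4 = 13
d²(P, Site 8) = 25 + 169 = 194
d²(P, Site 9) = 1 + 81 = 82
Sorted ascending: Site 7, Site 2, Site 4, … — the second-nearest is Site 2.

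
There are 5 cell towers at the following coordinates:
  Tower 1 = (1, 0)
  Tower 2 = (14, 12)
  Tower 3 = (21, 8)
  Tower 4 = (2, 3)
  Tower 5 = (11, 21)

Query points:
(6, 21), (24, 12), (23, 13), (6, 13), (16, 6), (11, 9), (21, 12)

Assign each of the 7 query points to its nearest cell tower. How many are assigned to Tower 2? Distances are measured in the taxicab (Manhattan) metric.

(6, 21) — d to each: Tower 1:26, Tower 2:17, Tower 3:28, Tower 4:22, Tower 5:5 → nearest is Tower 5
(24, 12) — d to each: Tower 1:35, Tower 2:10, Tower 3:7, Tower 4:31, Tower 5:22 → nearest is Tower 3
(23, 13) — d to each: Tower 1:35, Tower 2:10, Tower 3:7, Tower 4:31, Tower 5:20 → nearest is Tower 3
(6, 13) — d to each: Tower 1:18, Tower 2:9, Tower 3:20, Tower 4:14, Tower 5:13 → nearest is Tower 2
(16, 6) — d to each: Tower 1:21, Tower 2:8, Tower 3:7, Tower 4:17, Tower 5:20 → nearest is Tower 3
(11, 9) — d to each: Tower 1:19, Tower 2:6, Tower 3:11, Tower 4:15, Tower 5:12 → nearest is Tower 2
(21, 12) — d to each: Tower 1:32, Tower 2:7, Tower 3:4, Tower 4:28, Tower 5:19 → nearest is Tower 3
2 of the 7 points have Tower 2 as nearest.

2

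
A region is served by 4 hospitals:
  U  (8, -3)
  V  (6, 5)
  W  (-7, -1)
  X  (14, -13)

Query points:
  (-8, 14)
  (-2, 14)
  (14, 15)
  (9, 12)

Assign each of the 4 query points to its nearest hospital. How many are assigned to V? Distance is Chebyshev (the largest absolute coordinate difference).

4

(-8, 14) — d to each: U:17, V:14, W:15, X:27 → nearest is V
(-2, 14) — d to each: U:17, V:9, W:15, X:27 → nearest is V
(14, 15) — d to each: U:18, V:10, W:21, X:28 → nearest is V
(9, 12) — d to each: U:15, V:7, W:16, X:25 → nearest is V
4 of the 4 points have V as nearest.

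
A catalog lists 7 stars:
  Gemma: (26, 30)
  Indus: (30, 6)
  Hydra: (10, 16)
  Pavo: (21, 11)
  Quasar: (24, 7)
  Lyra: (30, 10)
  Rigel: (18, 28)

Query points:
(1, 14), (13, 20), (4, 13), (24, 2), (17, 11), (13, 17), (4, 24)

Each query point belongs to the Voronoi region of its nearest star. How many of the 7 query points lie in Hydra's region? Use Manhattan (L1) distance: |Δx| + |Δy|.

(1, 14) — d to each: Gemma:41, Indus:37, Hydra:11, Pavo:23, Quasar:30, Lyra:33, Rigel:31 → nearest is Hydra
(13, 20) — d to each: Gemma:23, Indus:31, Hydra:7, Pavo:17, Quasar:24, Lyra:27, Rigel:13 → nearest is Hydra
(4, 13) — d to each: Gemma:39, Indus:33, Hydra:9, Pavo:19, Quasar:26, Lyra:29, Rigel:29 → nearest is Hydra
(24, 2) — d to each: Gemma:30, Indus:10, Hydra:28, Pavo:12, Quasar:5, Lyra:14, Rigel:32 → nearest is Quasar
(17, 11) — d to each: Gemma:28, Indus:18, Hydra:12, Pavo:4, Quasar:11, Lyra:14, Rigel:18 → nearest is Pavo
(13, 17) — d to each: Gemma:26, Indus:28, Hydra:4, Pavo:14, Quasar:21, Lyra:24, Rigel:16 → nearest is Hydra
(4, 24) — d to each: Gemma:28, Indus:44, Hydra:14, Pavo:30, Quasar:37, Lyra:40, Rigel:18 → nearest is Hydra
5 of the 7 points have Hydra as nearest.

5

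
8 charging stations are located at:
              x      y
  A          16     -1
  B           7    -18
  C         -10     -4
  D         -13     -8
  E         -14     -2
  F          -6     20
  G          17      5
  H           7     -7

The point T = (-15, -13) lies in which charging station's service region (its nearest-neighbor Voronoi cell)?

D

Since √ is increasing, it suffices to compare squared distances:
|TA|² = 961 + 144 = 1105
|TB|² = 484 + 25 = 509
|TC|² = 25 + 81 = 106
|TD|² = 4 + 25 = 29
|TE|² = 1 + 121 = 122
|TF|² = 81 + 1089 = 1170
|TG|² = 1024 + 324 = 1348
|TH|² = 484 + 36 = 520
The smallest is to D, so T lies in the Voronoi region of D.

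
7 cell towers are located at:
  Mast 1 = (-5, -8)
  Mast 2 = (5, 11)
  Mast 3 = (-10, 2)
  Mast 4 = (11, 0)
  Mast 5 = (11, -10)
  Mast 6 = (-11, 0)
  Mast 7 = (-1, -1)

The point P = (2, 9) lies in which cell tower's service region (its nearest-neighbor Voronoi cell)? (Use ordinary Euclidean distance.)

Mast 2

Compare squared distances (the ordering matches that of the actual distances):
d²(P, Mast 1) = 49 + 289 = 338
d²(P, Mast 2) = 9 + 4 = 13
d²(P, Mast 3) = 144 + 49 = 193
d²(P, Mast 4) = 81 + 81 = 162
d²(P, Mast 5) = 81 + 361 = 442
d²(P, Mast 6) = 169 + 81 = 250
d²(P, Mast 7) = 9 + 100 = 109
Mast 2 is nearest.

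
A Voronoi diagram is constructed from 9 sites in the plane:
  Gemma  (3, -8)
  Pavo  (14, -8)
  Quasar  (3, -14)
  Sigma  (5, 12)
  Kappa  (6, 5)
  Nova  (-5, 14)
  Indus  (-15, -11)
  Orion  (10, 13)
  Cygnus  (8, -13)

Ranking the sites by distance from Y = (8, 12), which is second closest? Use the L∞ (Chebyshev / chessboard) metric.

Sigma

d(Y, Gemma) = max(5, 20) = 20
d(Y, Pavo) = max(6, 20) = 20
d(Y, Quasar) = max(5, 26) = 26
d(Y, Sigma) = max(3, 0) = 3
d(Y, Kappa) = max(2, 7) = 7
d(Y, Nova) = max(13, 2) = 13
d(Y, Indus) = max(23, 23) = 23
d(Y, Orion) = max(2, 1) = 2
d(Y, Cygnus) = max(0, 25) = 25
Sorted ascending: Orion, Sigma, Kappa, … — the second-nearest is Sigma.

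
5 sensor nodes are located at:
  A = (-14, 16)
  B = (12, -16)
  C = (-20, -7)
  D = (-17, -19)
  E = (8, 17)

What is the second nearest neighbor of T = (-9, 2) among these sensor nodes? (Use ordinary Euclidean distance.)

A

Squared Euclidean distances:
|TA|² = 25 + 196 = 221
|TB|² = 441 + 324 = 765
|TC|² = 121 + 81 = 202
|TD|² = 64 + 441 = 505
|TE|² = 289 + 225 = 514
Sorted ascending: C, A, D, … — the second-nearest is A.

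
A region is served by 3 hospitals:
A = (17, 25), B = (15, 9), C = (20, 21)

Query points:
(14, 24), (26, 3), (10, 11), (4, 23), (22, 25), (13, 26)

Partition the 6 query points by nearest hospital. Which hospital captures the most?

A

(14, 24) — d² to each: A:10, B:226, C:45 → nearest is A
(26, 3) — d² to each: A:565, B:157, C:360 → nearest is B
(10, 11) — d² to each: A:245, B:29, C:200 → nearest is B
(4, 23) — d² to each: A:173, B:317, C:260 → nearest is A
(22, 25) — d² to each: A:25, B:305, C:20 → nearest is C
(13, 26) — d² to each: A:17, B:293, C:74 → nearest is A
Tally — A:3, B:2, C:1. A captures the most (3).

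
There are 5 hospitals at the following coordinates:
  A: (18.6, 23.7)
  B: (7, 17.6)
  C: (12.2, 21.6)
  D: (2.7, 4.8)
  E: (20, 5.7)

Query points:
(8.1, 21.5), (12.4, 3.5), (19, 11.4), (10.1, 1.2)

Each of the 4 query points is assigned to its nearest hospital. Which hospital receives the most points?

E

(8.1, 21.5) — d² to each: A:115.09, B:16.42, C:16.82, D:308.05, E:391.25 → nearest is B
(12.4, 3.5) — d² to each: A:446.48, B:227.97, C:327.65, D:95.78, E:62.6 → nearest is E
(19, 11.4) — d² to each: A:151.45, B:182.44, C:150.28, D:309.25, E:33.49 → nearest is E
(10.1, 1.2) — d² to each: A:578.5, B:278.57, C:420.57, D:67.72, E:118.26 → nearest is D
Tally — B:1, D:1, E:2. E captures the most (2).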